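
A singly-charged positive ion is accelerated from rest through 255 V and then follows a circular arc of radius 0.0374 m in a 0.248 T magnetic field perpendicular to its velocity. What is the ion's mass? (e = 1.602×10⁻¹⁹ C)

Combine |q|V = ½mv² and r = mv/(|q|B): eliminate v to get m = qB²r²/(2V).
m = (1.602×10⁻¹⁹)(0.248)²(0.0374)²/(2·255) ≈ 2.70×10⁻²⁶ kg.

m ≈ 2.70×10⁻²⁶ kg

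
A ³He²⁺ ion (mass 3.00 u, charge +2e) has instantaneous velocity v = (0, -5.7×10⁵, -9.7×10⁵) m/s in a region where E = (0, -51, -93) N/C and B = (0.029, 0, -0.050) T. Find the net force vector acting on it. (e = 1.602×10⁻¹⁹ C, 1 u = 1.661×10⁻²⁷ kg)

v×B = (2.85×10⁴, -2.81×10⁴, 1.65×10⁴) N/C.
E + v×B = (2.85×10⁴, -2.82×10⁴, 1.64×10⁴) N/C.
F = q(E + v×B) = (3.204×10⁻¹⁹ C)·(2.85×10⁴, -2.82×10⁴, 1.64×10⁴) = (9.13×10⁻¹⁵, -9.03×10⁻¹⁵, 5.27×10⁻¹⁵) N.

F ≈ (9.13×10⁻¹⁵, -9.03×10⁻¹⁵, 5.27×10⁻¹⁵) N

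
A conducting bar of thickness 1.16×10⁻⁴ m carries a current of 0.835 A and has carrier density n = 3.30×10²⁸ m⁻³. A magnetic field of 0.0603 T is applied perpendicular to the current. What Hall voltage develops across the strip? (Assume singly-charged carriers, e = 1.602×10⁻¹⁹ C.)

V_H = IB/(n e t).
V_H = (0.835)(0.0603)/((3.30×10²⁸)(1.602×10⁻¹⁹)(1.16×10⁻⁴)) ≈ 8.21×10⁻⁸ V.

V_H ≈ 8.21×10⁻⁸ V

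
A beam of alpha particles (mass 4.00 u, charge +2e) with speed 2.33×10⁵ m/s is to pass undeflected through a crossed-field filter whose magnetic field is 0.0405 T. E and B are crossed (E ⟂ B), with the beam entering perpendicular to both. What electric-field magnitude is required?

For straight-line motion qE = qvB, so E = vB.
E = 2.33×10⁵ × 0.0405 = 9440 V/m.

E = 9440 V/m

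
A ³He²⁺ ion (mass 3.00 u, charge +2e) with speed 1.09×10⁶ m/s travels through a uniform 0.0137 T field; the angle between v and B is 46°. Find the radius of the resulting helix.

r ≈ 0.890 m

v⊥ = v sinθ = 1.09×10⁶·sin46° ≈ 7.841×10⁵ m/s.
r = m v⊥/(|q|B) = (4.983×10⁻²⁷)(7.841×10⁵)/((3.204×10⁻¹⁹)(0.0137)) ≈ 0.890 m.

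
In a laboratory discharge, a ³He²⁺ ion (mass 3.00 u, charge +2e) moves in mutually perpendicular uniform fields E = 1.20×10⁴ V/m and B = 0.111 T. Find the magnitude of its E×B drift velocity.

v_d ≈ 1.08×10⁵ m/s

In crossed fields the guiding centre drifts at v_d = |E×B|/B² = E/B, independent of charge and mass.
v_d = 1.20×10⁴/0.111 = 1.08×10⁵ m/s.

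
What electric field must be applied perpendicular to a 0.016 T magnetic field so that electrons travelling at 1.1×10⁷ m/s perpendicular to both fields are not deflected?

E = 1.8×10⁵ V/m

For straight-line motion qE = qvB, so E = vB.
E = 1.1×10⁷ × 0.016 = 1.8×10⁵ V/m.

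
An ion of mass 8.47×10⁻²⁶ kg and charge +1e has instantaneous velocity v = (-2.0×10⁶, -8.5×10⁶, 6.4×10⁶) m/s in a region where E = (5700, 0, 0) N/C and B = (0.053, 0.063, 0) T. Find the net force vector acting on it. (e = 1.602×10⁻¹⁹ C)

v×B = (-4.03×10⁵, 3.39×10⁵, 3.24×10⁵) N/C.
E + v×B = (-3.98×10⁵, 3.39×10⁵, 3.24×10⁵) N/C.
F = q(E + v×B) = (1.602×10⁻¹⁹ C)·(-3.98×10⁵, 3.39×10⁵, 3.24×10⁵) = (-6.37×10⁻¹⁴, 5.43×10⁻¹⁴, 5.20×10⁻¹⁴) N.

F ≈ (-6.37×10⁻¹⁴, 5.43×10⁻¹⁴, 5.20×10⁻¹⁴) N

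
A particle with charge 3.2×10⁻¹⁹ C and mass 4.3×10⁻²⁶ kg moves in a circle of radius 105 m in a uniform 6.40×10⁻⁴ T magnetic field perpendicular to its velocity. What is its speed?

v ≈ 5.00×10⁵ m/s

From |q|vB = mv²/r, v = |q|Br/m.
v = (3.2×10⁻¹⁹)(6.40×10⁻⁴)(105)/4.3×10⁻²⁶ ≈ 5.00×10⁵ m/s.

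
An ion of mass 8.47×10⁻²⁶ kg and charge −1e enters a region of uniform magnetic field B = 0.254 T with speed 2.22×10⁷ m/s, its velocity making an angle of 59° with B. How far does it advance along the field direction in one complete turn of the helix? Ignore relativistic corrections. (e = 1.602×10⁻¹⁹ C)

p ≈ 150 m

v∥ = v cosθ = 2.22×10⁷·cos59° ≈ 1.143×10⁷ m/s.
T = 2πm/(|q|B) = 2π(8.47×10⁻²⁶)/((1.602×10⁻¹⁹)(0.254)) ≈ 1.308×10⁻⁵ s.
pitch = v∥ T = (1.143×10⁷)(1.308×10⁻⁵) ≈ 150 m.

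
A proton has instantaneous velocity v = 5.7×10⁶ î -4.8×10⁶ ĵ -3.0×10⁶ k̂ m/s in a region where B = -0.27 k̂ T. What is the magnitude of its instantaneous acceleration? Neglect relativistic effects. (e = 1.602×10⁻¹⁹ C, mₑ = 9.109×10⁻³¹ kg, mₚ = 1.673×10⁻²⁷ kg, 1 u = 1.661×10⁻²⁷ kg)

|a| ≈ 1.93×10¹⁴ m/s²

v×B = (1.30×10⁶, 1.54×10⁶, 0) N/C.
F = q v×B = (1.602×10⁻¹⁹ C)·(1.30×10⁶, 1.54×10⁶, 0) = (2.08×10⁻¹³, 2.47×10⁻¹³, 0) N.
|a| = |F|/m = 3.223×10⁻¹³/1.673×10⁻²⁷ ≈ 1.93×10¹⁴ m/s².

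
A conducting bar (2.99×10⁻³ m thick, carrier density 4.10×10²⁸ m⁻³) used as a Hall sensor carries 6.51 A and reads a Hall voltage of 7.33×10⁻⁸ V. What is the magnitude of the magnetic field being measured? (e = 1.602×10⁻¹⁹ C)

From V_H = IB/(n e t), B = V_H n e t / I.
B = (7.33×10⁻⁸)(4.10×10²⁸)(1.602×10⁻¹⁹)(2.99×10⁻³)/6.51 ≈ 0.221 T.

B ≈ 0.221 T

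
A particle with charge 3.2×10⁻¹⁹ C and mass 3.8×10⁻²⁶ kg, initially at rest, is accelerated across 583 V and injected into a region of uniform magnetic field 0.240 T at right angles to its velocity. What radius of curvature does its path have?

r ≈ 0.0490 m

Acceleration: |q|V = ½mv² ⇒ v = √(2|q|V/m) = √(2·3.2×10⁻¹⁹·583/3.8×10⁻²⁶) ≈ 9.909×10⁴ m/s.
In the field: r = mv/(|q|B) = (3.8×10⁻²⁶)(9.909×10⁴)/((3.2×10⁻¹⁹)(0.240)) ≈ 0.0490 m.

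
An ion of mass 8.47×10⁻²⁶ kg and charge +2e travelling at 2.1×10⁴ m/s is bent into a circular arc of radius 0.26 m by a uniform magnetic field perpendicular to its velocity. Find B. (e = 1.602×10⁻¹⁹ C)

From |q|vB = mv²/r, B = mv/(|q|r).
B = (8.47×10⁻²⁶)(2.1×10⁴)/((3.204×10⁻¹⁹)(0.26)) ≈ 0.021 T.

B ≈ 0.021 T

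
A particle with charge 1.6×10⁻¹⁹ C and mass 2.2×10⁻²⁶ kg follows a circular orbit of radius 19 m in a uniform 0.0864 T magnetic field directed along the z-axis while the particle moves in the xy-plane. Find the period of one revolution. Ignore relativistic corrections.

The cyclotron period depends only on m, q, B: T = 2πm/(|q|B).
T = 2π(2.2×10⁻²⁶)/((1.6×10⁻¹⁹)(0.0864)) ≈ 1.00×10⁻⁵ s.

T ≈ 1.00×10⁻⁵ s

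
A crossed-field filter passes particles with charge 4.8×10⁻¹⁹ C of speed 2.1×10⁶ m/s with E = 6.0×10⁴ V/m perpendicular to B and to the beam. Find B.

Balance of forces in the selector: qE = qvB ⇒ B = E/v.
B = 6.0×10⁴/2.1×10⁶ = 0.029 T.

B = 0.029 T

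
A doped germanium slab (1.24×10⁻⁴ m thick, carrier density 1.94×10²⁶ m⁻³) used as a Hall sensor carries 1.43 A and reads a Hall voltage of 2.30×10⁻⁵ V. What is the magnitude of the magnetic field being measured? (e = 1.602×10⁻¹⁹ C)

B ≈ 0.0620 T

From V_H = IB/(n e t), B = V_H n e t / I.
B = (2.30×10⁻⁵)(1.94×10²⁶)(1.602×10⁻¹⁹)(1.24×10⁻⁴)/1.43 ≈ 0.0620 T.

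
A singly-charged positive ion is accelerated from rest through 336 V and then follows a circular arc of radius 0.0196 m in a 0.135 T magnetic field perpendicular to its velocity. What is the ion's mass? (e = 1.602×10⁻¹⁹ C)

Combine |q|V = ½mv² and r = mv/(|q|B): eliminate v to get m = qB²r²/(2V).
m = (1.602×10⁻¹⁹)(0.135)²(0.0196)²/(2·336) ≈ 1.67×10⁻²⁷ kg.

m ≈ 1.67×10⁻²⁷ kg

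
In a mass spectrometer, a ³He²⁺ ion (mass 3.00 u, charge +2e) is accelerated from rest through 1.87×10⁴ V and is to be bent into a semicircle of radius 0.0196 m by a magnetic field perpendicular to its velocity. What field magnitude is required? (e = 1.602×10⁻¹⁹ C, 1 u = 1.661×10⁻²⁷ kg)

B ≈ 1.23 T

v = √(2|q|V/m) = √(2·3.204×10⁻¹⁹·1.87×10⁴/4.983×10⁻²⁷) ≈ 1.551×10⁶ m/s.
B = mv/(|q|r) = (4.983×10⁻²⁷)(1.551×10⁶)/((3.204×10⁻¹⁹)(0.0196)) ≈ 1.23 T.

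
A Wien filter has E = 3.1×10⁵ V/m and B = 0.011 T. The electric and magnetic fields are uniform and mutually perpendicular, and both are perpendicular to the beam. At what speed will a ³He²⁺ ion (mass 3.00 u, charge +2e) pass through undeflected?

v = 2.8×10⁷ m/s

Straight-line motion ⇒ electric and magnetic forces cancel, so E = vB.
v = E/B = 3.1×10⁵/0.011 = 2.8×10⁷ m/s.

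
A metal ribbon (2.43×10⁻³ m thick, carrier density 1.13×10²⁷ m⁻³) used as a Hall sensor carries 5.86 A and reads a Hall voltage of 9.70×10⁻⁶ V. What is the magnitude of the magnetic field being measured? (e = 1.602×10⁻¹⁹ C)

From V_H = IB/(n e t), B = V_H n e t / I.
B = (9.70×10⁻⁶)(1.13×10²⁷)(1.602×10⁻¹⁹)(2.43×10⁻³)/5.86 ≈ 0.728 T.

B ≈ 0.728 T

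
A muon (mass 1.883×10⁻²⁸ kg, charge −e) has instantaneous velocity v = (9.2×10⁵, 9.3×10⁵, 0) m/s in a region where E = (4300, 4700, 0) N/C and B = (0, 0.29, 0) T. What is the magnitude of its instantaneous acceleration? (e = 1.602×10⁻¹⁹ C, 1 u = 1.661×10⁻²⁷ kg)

|a| ≈ 2.27×10¹⁴ m/s²

v×B = (0, 0, 2.67×10⁵) N/C.
E + v×B = (4300, 4700, 2.67×10⁵) N/C.
F = q(E + v×B) = (−1.602×10⁻¹⁹ C)·(4300, 4700, 2.67×10⁵) = (-6.89×10⁻¹⁶, -7.53×10⁻¹⁶, -4.27×10⁻¹⁴) N.
|a| = |F|/m = 4.275×10⁻¹⁴/1.883×10⁻²⁸ ≈ 2.27×10¹⁴ m/s².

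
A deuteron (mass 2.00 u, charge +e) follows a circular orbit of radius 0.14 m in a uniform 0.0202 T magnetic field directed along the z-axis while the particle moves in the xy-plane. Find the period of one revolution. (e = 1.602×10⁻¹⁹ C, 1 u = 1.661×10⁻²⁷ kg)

T ≈ 6.45×10⁻⁶ s

The cyclotron period depends only on m, q, B: T = 2πm/(|q|B).
T = 2π(3.322×10⁻²⁷)/((1.602×10⁻¹⁹)(0.0202)) ≈ 6.45×10⁻⁶ s.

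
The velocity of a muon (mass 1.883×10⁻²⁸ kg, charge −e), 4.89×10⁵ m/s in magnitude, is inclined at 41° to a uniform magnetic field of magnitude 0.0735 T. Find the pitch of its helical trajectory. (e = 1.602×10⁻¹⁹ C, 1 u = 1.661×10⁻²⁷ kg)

p ≈ 0.0371 m

v∥ = v cosθ = 4.89×10⁵·cos41° ≈ 3.691×10⁵ m/s.
T = 2πm/(|q|B) = 2π(1.883×10⁻²⁸)/((1.602×10⁻¹⁹)(0.0735)) ≈ 1.005×10⁻⁷ s.
pitch = v∥ T = (3.691×10⁵)(1.005×10⁻⁷) ≈ 0.0371 m.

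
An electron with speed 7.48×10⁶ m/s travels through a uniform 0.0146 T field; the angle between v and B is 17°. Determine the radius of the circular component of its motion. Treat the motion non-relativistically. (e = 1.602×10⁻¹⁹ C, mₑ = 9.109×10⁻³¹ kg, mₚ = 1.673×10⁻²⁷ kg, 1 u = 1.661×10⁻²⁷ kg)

v⊥ = v sinθ = 7.48×10⁶·sin17° ≈ 2.187×10⁶ m/s.
r = m v⊥/(|q|B) = (9.109×10⁻³¹)(2.187×10⁶)/((1.602×10⁻¹⁹)(0.0146)) ≈ 8.52×10⁻⁴ m.

r ≈ 8.52×10⁻⁴ m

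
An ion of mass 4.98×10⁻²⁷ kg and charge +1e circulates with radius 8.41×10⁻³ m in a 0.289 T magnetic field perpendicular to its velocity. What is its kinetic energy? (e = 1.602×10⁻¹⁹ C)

v = |q|Br/m, then KE = ½mv² = (qBr)²/(2m).
v = (1.602×10⁻¹⁹)(0.289)(8.41×10⁻³)/4.98×10⁻²⁷ ≈ 7.819×10⁴ m/s.
KE = ½(4.98×10⁻²⁷)(7.819×10⁴)² ≈ 1.52×10⁻¹⁷ J = 95.0 eV.

KE ≈ 95.0 eV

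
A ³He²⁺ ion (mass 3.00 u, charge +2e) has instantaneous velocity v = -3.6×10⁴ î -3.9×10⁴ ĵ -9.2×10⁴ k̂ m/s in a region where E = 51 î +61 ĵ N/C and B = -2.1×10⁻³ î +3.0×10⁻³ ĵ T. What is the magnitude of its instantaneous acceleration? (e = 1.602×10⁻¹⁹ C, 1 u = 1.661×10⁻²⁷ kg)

|a| ≈ 2.93×10¹⁰ m/s²

v×B = (276, 193, -190) N/C.
E + v×B = (327, 254, -190) N/C.
F = q(E + v×B) = (3.204×10⁻¹⁹ C)·(327, 254, -190) = (1.05×10⁻¹⁶, 8.14×10⁻¹⁷, -6.08×10⁻¹⁷) N.
|a| = |F|/m = 1.460×10⁻¹⁶/4.983×10⁻²⁷ ≈ 2.93×10¹⁰ m/s².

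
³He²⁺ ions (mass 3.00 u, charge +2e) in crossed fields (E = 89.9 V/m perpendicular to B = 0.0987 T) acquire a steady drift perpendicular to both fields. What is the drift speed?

v_d ≈ 911 m/s

The E×B drift speed is v_d = E/B.
v_d = 89.9/0.0987 = 911 m/s.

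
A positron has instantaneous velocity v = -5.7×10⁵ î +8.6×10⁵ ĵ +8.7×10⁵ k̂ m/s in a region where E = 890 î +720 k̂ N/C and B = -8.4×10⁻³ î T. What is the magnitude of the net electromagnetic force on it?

|F| ≈ 1.74×10⁻¹⁵ N

v×B = (0, -7310, 7220) N/C.
E + v×B = (890, -7310, 7940) N/C.
F = q(E + v×B) = (1.602×10⁻¹⁹ C)·(890, -7310, 7940) = (1.43×10⁻¹⁶, -1.17×10⁻¹⁵, 1.27×10⁻¹⁵) N.
|F| = 1.74×10⁻¹⁵ N.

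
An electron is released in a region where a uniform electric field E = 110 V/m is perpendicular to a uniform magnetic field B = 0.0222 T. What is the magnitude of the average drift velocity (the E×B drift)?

v_d ≈ 4950 m/s

The E×B drift speed is v_d = E/B.
v_d = 110/0.0222 = 4950 m/s.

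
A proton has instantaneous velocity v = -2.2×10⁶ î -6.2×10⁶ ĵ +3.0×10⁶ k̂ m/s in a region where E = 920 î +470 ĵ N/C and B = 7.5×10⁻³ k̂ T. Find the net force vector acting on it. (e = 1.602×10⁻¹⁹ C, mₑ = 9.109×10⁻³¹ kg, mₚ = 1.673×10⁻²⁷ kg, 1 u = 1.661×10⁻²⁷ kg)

v×B = (-4.65×10⁴, 1.65×10⁴, 0) N/C.
E + v×B = (-4.56×10⁴, 1.70×10⁴, 0) N/C.
F = q(E + v×B) = (1.602×10⁻¹⁹ C)·(-4.56×10⁴, 1.70×10⁴, 0) = (-7.30×10⁻¹⁵, 2.72×10⁻¹⁵, 0) N.

F ≈ (-7.30×10⁻¹⁵, 2.72×10⁻¹⁵, 0) N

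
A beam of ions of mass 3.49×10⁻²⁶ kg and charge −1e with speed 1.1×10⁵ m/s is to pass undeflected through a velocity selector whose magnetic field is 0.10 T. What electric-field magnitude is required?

For straight-line motion qE = qvB, so E = vB.
E = 1.1×10⁵ × 0.10 = 1.1×10⁴ V/m.

E = 1.1×10⁴ V/m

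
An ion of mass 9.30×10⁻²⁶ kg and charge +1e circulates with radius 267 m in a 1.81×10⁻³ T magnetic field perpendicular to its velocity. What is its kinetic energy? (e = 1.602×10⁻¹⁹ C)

v = |q|Br/m, then KE = ½mv² = (qBr)²/(2m).
v = (1.602×10⁻¹⁹)(1.81×10⁻³)(267)/9.30×10⁻²⁶ ≈ 8.325×10⁵ m/s.
KE = ½(9.30×10⁻²⁶)(8.325×10⁵)² ≈ 3.22×10⁻¹⁴ J = 2.01×10⁵ eV.

KE ≈ 2.01×10⁵ eV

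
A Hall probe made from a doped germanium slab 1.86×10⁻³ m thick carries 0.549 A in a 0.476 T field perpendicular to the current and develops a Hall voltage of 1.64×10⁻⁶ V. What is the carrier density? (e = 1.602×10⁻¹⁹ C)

n ≈ 5.35×10²⁶ m⁻³

From V_H = IB/(n e t), n = IB/(V_H e t).
n = (0.549)(0.476)/((1.64×10⁻⁶)(1.602×10⁻¹⁹)(1.86×10⁻³)) ≈ 5.35×10²⁶ m⁻³.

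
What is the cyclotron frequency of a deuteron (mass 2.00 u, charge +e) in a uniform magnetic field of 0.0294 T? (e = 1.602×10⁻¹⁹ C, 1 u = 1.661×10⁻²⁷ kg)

f ≈ 2.26×10⁵ Hz

f = |q|B/(2πm).
f = (1.602×10⁻¹⁹)(0.0294)/(2π·3.322×10⁻²⁷) ≈ 2.26×10⁵ Hz.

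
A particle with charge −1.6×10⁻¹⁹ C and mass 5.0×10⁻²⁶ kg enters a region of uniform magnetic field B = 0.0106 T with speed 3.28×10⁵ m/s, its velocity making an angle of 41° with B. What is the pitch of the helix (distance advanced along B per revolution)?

p ≈ 45.9 m

v∥ = v cosθ = 3.28×10⁵·cos41° ≈ 2.475×10⁵ m/s.
T = 2πm/(|q|B) = 2π(5.0×10⁻²⁶)/((1.6×10⁻¹⁹)(0.0106)) ≈ 1.852×10⁻⁴ s.
pitch = v∥ T = (2.475×10⁵)(1.852×10⁻⁴) ≈ 45.9 m.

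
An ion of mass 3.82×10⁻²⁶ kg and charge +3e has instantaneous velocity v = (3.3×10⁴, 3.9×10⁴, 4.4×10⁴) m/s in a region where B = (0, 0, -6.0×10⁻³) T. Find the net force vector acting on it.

F ≈ (-1.12×10⁻¹⁶, 9.52×10⁻¹⁷, 0) N

v×B = (-234, 198, 0) N/C.
F = q v×B = (4.806×10⁻¹⁹ C)·(-234, 198, 0) = (-1.12×10⁻¹⁶, 9.52×10⁻¹⁷, 0) N.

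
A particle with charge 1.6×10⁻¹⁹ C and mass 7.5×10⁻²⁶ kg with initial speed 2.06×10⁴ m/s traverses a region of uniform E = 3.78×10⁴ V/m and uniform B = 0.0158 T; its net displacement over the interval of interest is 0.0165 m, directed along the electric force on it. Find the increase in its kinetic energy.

The magnetic force is always ⟂ v and does no work; only the electric force changes KE.
ΔKE = F_E · d = |q|E d = (1.6×10⁻¹⁹)(3.78×10⁴)(0.0165) ≈ 9.98×10⁻¹⁷ J.

ΔKE ≈ 9.98×10⁻¹⁷ J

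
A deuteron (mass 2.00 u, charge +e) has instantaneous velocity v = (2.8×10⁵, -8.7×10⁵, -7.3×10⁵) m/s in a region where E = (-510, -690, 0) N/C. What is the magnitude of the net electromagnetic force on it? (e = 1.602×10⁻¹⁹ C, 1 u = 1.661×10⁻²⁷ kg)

Only an electric field acts, so F = qE = (1.602×10⁻¹⁹ C)·(-510, -690, 0) = (-8.17×10⁻¹⁷, -1.11×10⁻¹⁶, 0) N.
|F| = 1.37×10⁻¹⁶ N.

|F| ≈ 1.37×10⁻¹⁶ N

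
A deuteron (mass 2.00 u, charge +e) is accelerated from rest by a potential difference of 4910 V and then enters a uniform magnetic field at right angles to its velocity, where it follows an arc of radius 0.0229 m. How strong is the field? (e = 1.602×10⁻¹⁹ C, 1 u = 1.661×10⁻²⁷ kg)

B ≈ 0.623 T

v = √(2|q|V/m) = √(2·1.602×10⁻¹⁹·4910/3.322×10⁻²⁷) ≈ 6.882×10⁵ m/s.
B = mv/(|q|r) = (3.322×10⁻²⁷)(6.882×10⁵)/((1.602×10⁻¹⁹)(0.0229)) ≈ 0.623 T.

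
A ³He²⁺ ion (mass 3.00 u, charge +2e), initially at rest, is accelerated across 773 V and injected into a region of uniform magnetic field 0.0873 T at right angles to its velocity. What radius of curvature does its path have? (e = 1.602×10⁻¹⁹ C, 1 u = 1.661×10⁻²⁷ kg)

r ≈ 0.0562 m

Acceleration: |q|V = ½mv² ⇒ v = √(2|q|V/m) = √(2·3.204×10⁻¹⁹·773/4.983×10⁻²⁷) ≈ 3.153×10⁵ m/s.
In the field: r = mv/(|q|B) = (4.983×10⁻²⁷)(3.153×10⁵)/((3.204×10⁻¹⁹)(0.0873)) ≈ 0.0562 m.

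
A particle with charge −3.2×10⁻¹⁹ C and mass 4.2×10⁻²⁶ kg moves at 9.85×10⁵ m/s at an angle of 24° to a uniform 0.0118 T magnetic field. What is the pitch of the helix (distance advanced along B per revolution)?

v∥ = v cosθ = 9.85×10⁵·cos24° ≈ 8.998×10⁵ m/s.
T = 2πm/(|q|B) = 2π(4.2×10⁻²⁶)/((3.2×10⁻¹⁹)(0.0118)) ≈ 6.989×10⁻⁵ s.
pitch = v∥ T = (8.998×10⁵)(6.989×10⁻⁵) ≈ 62.9 m.

p ≈ 62.9 m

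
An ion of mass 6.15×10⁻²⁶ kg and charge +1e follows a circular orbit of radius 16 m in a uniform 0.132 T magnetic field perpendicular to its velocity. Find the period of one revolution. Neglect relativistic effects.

The cyclotron period depends only on m, q, B: T = 2πm/(|q|B).
T = 2π(6.15×10⁻²⁶)/((1.602×10⁻¹⁹)(0.132)) ≈ 1.83×10⁻⁵ s.

T ≈ 1.83×10⁻⁵ s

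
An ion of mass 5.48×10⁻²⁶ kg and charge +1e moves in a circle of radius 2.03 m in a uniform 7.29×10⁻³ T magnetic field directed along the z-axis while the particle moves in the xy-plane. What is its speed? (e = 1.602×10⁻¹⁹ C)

From |q|vB = mv²/r, v = |q|Br/m.
v = (1.602×10⁻¹⁹)(7.29×10⁻³)(2.03)/5.48×10⁻²⁶ ≈ 4.33×10⁴ m/s.

v ≈ 4.33×10⁴ m/s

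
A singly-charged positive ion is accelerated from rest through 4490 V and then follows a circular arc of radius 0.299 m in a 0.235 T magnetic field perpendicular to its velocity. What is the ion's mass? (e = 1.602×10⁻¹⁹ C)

Combine |q|V = ½mv² and r = mv/(|q|B): eliminate v to get m = qB²r²/(2V).
m = (1.602×10⁻¹⁹)(0.235)²(0.299)²/(2·4490) ≈ 8.81×10⁻²⁶ kg.

m ≈ 8.81×10⁻²⁶ kg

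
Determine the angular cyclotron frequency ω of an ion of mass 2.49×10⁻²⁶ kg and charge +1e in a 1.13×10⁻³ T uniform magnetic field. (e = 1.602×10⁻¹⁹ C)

ω = |q|B/m.
ω = (1.602×10⁻¹⁹)(1.13×10⁻³)/2.49×10⁻²⁶ ≈ 7270 rad/s.

ω ≈ 7270 rad/s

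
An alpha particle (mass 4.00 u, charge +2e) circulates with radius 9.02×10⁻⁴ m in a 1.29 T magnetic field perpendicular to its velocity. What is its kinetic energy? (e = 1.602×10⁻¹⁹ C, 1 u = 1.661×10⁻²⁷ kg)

v = |q|Br/m, then KE = ½mv² = (qBr)²/(2m).
v = (3.204×10⁻¹⁹)(1.29)(9.02×10⁻⁴)/6.644×10⁻²⁷ ≈ 5.611×10⁴ m/s.
KE = ½(6.644×10⁻²⁷)(5.611×10⁴)² ≈ 1.05×10⁻¹⁷ J.

KE ≈ 1.05×10⁻¹⁷ J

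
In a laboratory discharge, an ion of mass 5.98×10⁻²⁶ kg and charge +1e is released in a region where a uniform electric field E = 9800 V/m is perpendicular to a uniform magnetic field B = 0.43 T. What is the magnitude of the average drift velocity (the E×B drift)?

The E×B drift speed is v_d = E/B.
v_d = 9800/0.43 = 2.3×10⁴ m/s.

v_d ≈ 2.3×10⁴ m/s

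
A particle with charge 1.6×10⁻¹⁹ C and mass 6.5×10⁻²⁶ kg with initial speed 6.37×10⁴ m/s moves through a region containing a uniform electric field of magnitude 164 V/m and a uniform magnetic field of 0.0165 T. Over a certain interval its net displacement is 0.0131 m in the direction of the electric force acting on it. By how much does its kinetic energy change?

ΔKE ≈ 3.44×10⁻¹⁹ J

The magnetic force is always ⟂ v and does no work; only the electric force changes KE.
ΔKE = F_E · d = |q|E d = (1.6×10⁻¹⁹)(164)(0.0131) ≈ 3.44×10⁻¹⁹ J.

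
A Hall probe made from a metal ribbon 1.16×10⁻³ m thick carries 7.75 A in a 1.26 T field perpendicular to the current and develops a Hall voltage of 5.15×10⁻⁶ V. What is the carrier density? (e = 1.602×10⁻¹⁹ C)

From V_H = IB/(n e t), n = IB/(V_H e t).
n = (7.75)(1.26)/((5.15×10⁻⁶)(1.602×10⁻¹⁹)(1.16×10⁻³)) ≈ 1.02×10²⁸ m⁻³.

n ≈ 1.02×10²⁸ m⁻³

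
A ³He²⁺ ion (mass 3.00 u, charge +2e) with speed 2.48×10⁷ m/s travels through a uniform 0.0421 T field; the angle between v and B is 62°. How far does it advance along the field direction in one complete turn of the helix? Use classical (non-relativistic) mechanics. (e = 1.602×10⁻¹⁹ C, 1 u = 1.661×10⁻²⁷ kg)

v∥ = v cosθ = 2.48×10⁷·cos62° ≈ 1.164×10⁷ m/s.
T = 2πm/(|q|B) = 2π(4.983×10⁻²⁷)/((3.204×10⁻¹⁹)(0.0421)) ≈ 2.321×10⁻⁶ s.
pitch = v∥ T = (1.164×10⁷)(2.321×10⁻⁶) ≈ 27.0 m.

p ≈ 27.0 m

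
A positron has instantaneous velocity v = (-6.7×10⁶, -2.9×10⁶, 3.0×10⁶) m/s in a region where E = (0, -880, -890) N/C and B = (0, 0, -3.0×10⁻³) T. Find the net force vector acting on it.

F ≈ (1.39×10⁻¹⁵, -3.36×10⁻¹⁵, -1.43×10⁻¹⁶) N

v×B = (8700, -2.01×10⁴, 0) N/C.
E + v×B = (8700, -2.10×10⁴, -890) N/C.
F = q(E + v×B) = (1.602×10⁻¹⁹ C)·(8700, -2.10×10⁴, -890) = (1.39×10⁻¹⁵, -3.36×10⁻¹⁵, -1.43×10⁻¹⁶) N.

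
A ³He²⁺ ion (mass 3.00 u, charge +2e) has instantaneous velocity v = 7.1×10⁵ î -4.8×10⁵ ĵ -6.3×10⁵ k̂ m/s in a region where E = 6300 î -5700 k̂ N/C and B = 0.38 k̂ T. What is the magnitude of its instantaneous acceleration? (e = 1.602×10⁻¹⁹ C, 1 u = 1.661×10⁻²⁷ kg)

|a| ≈ 2.07×10¹³ m/s²

v×B = (-1.82×10⁵, -2.70×10⁵, 0) N/C.
E + v×B = (-1.76×10⁵, -2.70×10⁵, -5700) N/C.
F = q(E + v×B) = (3.204×10⁻¹⁹ C)·(-1.76×10⁵, -2.70×10⁵, -5700) = (-5.64×10⁻¹⁴, -8.64×10⁻¹⁴, -1.83×10⁻¹⁵) N.
|a| = |F|/m = 1.032×10⁻¹³/4.983×10⁻²⁷ ≈ 2.07×10¹³ m/s².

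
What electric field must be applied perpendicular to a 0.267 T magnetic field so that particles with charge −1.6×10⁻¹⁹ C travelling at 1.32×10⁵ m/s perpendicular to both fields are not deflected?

E = 3.52×10⁴ V/m

For straight-line motion qE = qvB, so E = vB.
E = 1.32×10⁵ × 0.267 = 3.52×10⁴ V/m.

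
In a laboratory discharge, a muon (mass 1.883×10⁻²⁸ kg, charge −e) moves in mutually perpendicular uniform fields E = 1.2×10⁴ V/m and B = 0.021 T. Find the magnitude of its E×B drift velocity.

The E×B drift speed is v_d = E/B.
v_d = 1.2×10⁴/0.021 = 5.7×10⁵ m/s.

v_d ≈ 5.7×10⁵ m/s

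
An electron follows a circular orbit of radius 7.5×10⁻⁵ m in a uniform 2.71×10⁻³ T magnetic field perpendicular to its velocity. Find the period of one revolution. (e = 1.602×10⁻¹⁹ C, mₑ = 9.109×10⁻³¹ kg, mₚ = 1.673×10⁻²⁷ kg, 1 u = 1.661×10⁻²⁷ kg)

The cyclotron period depends only on m, q, B: T = 2πm/(|q|B).
T = 2π(9.109×10⁻³¹)/((1.602×10⁻¹⁹)(2.71×10⁻³)) ≈ 1.32×10⁻⁸ s.

T ≈ 1.32×10⁻⁸ s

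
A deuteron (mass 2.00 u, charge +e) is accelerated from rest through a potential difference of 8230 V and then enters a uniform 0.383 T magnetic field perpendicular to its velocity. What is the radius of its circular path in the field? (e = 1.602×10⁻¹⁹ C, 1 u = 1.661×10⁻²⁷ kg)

Acceleration: |q|V = ½mv² ⇒ v = √(2|q|V/m) = √(2·1.602×10⁻¹⁹·8230/3.322×10⁻²⁷) ≈ 8.909×10⁵ m/s.
In the field: r = mv/(|q|B) = (3.322×10⁻²⁷)(8.909×10⁵)/((1.602×10⁻¹⁹)(0.383)) ≈ 0.0482 m.

r ≈ 0.0482 m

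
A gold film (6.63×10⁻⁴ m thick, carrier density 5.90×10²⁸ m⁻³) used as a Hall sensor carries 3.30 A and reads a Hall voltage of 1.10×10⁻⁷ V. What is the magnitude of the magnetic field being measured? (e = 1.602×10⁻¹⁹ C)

From V_H = IB/(n e t), B = V_H n e t / I.
B = (1.10×10⁻⁷)(5.90×10²⁸)(1.602×10⁻¹⁹)(6.63×10⁻⁴)/3.30 ≈ 0.209 T.

B ≈ 0.209 T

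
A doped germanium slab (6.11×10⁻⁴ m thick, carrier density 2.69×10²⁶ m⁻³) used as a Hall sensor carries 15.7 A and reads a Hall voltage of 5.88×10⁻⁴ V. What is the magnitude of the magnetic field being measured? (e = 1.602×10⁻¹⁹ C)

B ≈ 0.986 T

From V_H = IB/(n e t), B = V_H n e t / I.
B = (5.88×10⁻⁴)(2.69×10²⁶)(1.602×10⁻¹⁹)(6.11×10⁻⁴)/15.7 ≈ 0.986 T.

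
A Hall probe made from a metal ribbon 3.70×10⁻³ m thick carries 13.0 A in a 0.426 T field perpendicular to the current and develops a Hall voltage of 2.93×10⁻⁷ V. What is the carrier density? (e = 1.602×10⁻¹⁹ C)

From V_H = IB/(n e t), n = IB/(V_H e t).
n = (13.0)(0.426)/((2.93×10⁻⁷)(1.602×10⁻¹⁹)(3.70×10⁻³)) ≈ 3.19×10²⁸ m⁻³.

n ≈ 3.19×10²⁸ m⁻³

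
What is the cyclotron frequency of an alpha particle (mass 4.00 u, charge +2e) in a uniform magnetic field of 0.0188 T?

f ≈ 1.44×10⁵ Hz

f = |q|B/(2πm).
f = (3.204×10⁻¹⁹)(0.0188)/(2π·6.644×10⁻²⁷) ≈ 1.44×10⁵ Hz.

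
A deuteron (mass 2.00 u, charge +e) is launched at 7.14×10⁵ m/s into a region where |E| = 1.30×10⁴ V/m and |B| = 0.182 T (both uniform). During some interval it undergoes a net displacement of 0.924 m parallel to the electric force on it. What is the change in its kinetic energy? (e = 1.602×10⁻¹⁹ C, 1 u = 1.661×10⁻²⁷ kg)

ΔKE ≈ 1.92×10⁻¹⁵ J

The magnetic force is always ⟂ v and does no work; only the electric force changes KE.
ΔKE = F_E · d = |q|E d = (1.602×10⁻¹⁹)(1.30×10⁴)(0.924) ≈ 1.92×10⁻¹⁵ J.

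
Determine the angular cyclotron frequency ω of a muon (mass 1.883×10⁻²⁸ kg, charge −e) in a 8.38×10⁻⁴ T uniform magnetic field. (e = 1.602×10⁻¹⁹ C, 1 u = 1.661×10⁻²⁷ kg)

ω = |q|B/m.
ω = (1.602×10⁻¹⁹)(8.38×10⁻⁴)/1.883×10⁻²⁸ ≈ 7.13×10⁵ rad/s.

ω ≈ 7.13×10⁵ rad/s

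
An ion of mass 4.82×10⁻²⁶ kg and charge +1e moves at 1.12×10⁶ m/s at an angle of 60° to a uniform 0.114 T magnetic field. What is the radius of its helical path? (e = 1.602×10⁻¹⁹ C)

v⊥ = v sinθ = 1.12×10⁶·sin60° ≈ 9.699×10⁵ m/s.
r = m v⊥/(|q|B) = (4.82×10⁻²⁶)(9.699×10⁵)/((1.602×10⁻¹⁹)(0.114)) ≈ 2.56 m.

r ≈ 2.56 m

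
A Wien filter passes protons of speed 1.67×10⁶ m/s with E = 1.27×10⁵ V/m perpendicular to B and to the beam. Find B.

B = 0.0760 T

Balance of forces in the selector: qE = qvB ⇒ B = E/v.
B = 1.27×10⁵/1.67×10⁶ = 0.0760 T.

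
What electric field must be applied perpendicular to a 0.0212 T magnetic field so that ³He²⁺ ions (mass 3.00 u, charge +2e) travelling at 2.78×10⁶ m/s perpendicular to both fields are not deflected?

E = 5.89×10⁴ V/m

For straight-line motion qE = qvB, so E = vB.
E = 2.78×10⁶ × 0.0212 = 5.89×10⁴ V/m.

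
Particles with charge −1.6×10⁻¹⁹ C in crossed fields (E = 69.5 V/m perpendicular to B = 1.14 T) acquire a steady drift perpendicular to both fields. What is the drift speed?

v_d ≈ 61.0 m/s

The E×B drift speed is v_d = E/B.
v_d = 69.5/1.14 = 61.0 m/s.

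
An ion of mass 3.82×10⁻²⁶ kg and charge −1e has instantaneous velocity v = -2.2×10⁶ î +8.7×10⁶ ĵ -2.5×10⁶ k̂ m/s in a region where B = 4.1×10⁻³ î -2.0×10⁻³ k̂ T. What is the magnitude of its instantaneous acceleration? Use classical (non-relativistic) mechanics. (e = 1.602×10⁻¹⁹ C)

|a| ≈ 1.77×10¹¹ m/s²

v×B = (-1.74×10⁴, -1.46×10⁴, -3.57×10⁴) N/C.
F = q v×B = (−1.602×10⁻¹⁹ C)·(-1.74×10⁴, -1.46×10⁴, -3.57×10⁴) = (2.79×10⁻¹⁵, 2.35×10⁻¹⁵, 5.71×10⁻¹⁵) N.
|a| = |F|/m = 6.777×10⁻¹⁵/3.82×10⁻²⁶ ≈ 1.77×10¹¹ m/s².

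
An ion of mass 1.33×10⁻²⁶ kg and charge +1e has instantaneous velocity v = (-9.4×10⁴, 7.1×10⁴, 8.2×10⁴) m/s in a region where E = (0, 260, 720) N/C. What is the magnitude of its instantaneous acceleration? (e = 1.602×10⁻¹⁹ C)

Only an electric field acts, so F = qE = (1.602×10⁻¹⁹ C)·(0, 260, 720) = (0, 4.17×10⁻¹⁷, 1.15×10⁻¹⁶) N.
|a| = |F|/m = 1.226×10⁻¹⁶/1.33×10⁻²⁶ ≈ 9.22×10⁹ m/s².

|a| ≈ 9.22×10⁹ m/s²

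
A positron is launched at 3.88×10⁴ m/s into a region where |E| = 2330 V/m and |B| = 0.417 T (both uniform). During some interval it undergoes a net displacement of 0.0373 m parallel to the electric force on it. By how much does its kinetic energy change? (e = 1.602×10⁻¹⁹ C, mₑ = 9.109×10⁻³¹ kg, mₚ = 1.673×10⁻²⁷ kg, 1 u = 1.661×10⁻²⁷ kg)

The magnetic force is always ⟂ v and does no work; only the electric force changes KE.
ΔKE = F_E · d = |q|E d = (1.602×10⁻¹⁹)(2330)(0.0373) ≈ 1.39×10⁻¹⁷ J.

ΔKE ≈ 1.39×10⁻¹⁷ J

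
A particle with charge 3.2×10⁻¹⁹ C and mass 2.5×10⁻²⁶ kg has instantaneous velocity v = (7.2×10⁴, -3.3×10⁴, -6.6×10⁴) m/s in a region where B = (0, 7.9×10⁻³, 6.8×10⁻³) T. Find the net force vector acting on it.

F ≈ (9.50×10⁻¹⁷, -1.57×10⁻¹⁶, 1.82×10⁻¹⁶) N

v×B = (297, -490, 569) N/C.
F = q v×B = (3.2×10⁻¹⁹ C)·(297, -490, 569) = (9.50×10⁻¹⁷, -1.57×10⁻¹⁶, 1.82×10⁻¹⁶) N.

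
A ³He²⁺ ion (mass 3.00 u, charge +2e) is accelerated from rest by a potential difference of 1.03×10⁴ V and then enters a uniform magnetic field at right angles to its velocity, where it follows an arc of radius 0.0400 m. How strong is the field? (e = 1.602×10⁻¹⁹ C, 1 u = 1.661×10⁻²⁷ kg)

v = √(2|q|V/m) = √(2·3.204×10⁻¹⁹·1.03×10⁴/4.983×10⁻²⁷) ≈ 1.151×10⁶ m/s.
B = mv/(|q|r) = (4.983×10⁻²⁷)(1.151×10⁶)/((3.204×10⁻¹⁹)(0.0400)) ≈ 0.447 T.

B ≈ 0.447 T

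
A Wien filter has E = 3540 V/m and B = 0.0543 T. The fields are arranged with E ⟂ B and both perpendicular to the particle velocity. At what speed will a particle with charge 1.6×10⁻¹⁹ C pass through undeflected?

v = 6.52×10⁴ m/s

Zero net Lorentz force requires |qE| = |q v×B|, i.e. E = vB.
v = E/B = 3540/0.0543 = 6.52×10⁴ m/s.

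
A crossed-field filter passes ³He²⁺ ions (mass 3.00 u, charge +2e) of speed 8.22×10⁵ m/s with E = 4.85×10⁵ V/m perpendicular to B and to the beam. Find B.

Balance of forces in the selector: qE = qvB ⇒ B = E/v.
B = 4.85×10⁵/8.22×10⁵ = 0.590 T.

B = 0.590 T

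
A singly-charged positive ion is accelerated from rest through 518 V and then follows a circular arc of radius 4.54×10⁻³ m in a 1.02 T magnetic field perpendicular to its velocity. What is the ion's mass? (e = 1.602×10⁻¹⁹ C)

m ≈ 3.32×10⁻²⁷ kg

Combine |q|V = ½mv² and r = mv/(|q|B): eliminate v to get m = qB²r²/(2V).
m = (1.602×10⁻¹⁹)(1.02)²(4.54×10⁻³)²/(2·518) ≈ 3.32×10⁻²⁷ kg.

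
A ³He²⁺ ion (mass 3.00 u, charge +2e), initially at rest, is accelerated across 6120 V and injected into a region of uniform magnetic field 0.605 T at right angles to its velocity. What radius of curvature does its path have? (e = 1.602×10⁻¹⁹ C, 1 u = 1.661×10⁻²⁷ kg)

Acceleration: |q|V = ½mv² ⇒ v = √(2|q|V/m) = √(2·3.204×10⁻¹⁹·6120/4.983×10⁻²⁷) ≈ 8.871×10⁵ m/s.
In the field: r = mv/(|q|B) = (4.983×10⁻²⁷)(8.871×10⁵)/((3.204×10⁻¹⁹)(0.605)) ≈ 0.0228 m.

r ≈ 0.0228 m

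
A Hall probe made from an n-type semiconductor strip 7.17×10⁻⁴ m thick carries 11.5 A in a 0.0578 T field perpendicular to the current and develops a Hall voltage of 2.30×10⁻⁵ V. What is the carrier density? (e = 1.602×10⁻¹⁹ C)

From V_H = IB/(n e t), n = IB/(V_H e t).
n = (11.5)(0.0578)/((2.30×10⁻⁵)(1.602×10⁻¹⁹)(7.17×10⁻⁴)) ≈ 2.52×10²⁶ m⁻³.

n ≈ 2.52×10²⁶ m⁻³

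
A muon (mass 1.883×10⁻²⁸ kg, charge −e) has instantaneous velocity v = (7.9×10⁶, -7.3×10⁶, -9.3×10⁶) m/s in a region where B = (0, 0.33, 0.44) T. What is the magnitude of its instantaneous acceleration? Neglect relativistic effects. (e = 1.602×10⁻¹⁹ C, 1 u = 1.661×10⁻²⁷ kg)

v×B = (-1.43×10⁵, -3.48×10⁶, 2.61×10⁶) N/C.
F = q v×B = (−1.602×10⁻¹⁹ C)·(-1.43×10⁵, -3.48×10⁶, 2.61×10⁶) = (2.29×10⁻¹⁴, 5.57×10⁻¹³, -4.18×10⁻¹³) N.
|a| = |F|/m = 6.964×10⁻¹³/1.883×10⁻²⁸ ≈ 3.70×10¹⁵ m/s².

|a| ≈ 3.70×10¹⁵ m/s²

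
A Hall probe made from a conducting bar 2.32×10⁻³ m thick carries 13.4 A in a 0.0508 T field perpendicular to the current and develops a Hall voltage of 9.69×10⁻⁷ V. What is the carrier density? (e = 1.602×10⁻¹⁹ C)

From V_H = IB/(n e t), n = IB/(V_H e t).
n = (13.4)(0.0508)/((9.69×10⁻⁷)(1.602×10⁻¹⁹)(2.32×10⁻³)) ≈ 1.89×10²⁷ m⁻³.

n ≈ 1.89×10²⁷ m⁻³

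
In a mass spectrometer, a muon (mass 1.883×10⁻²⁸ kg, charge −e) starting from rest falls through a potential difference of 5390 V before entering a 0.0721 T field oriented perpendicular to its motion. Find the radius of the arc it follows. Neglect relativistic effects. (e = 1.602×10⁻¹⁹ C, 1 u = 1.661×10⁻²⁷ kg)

r ≈ 0.0494 m

Acceleration: |q|V = ½mv² ⇒ v = √(2|q|V/m) = √(2·1.602×10⁻¹⁹·5390/1.883×10⁻²⁸) ≈ 3.028×10⁶ m/s.
In the field: r = mv/(|q|B) = (1.883×10⁻²⁸)(3.028×10⁶)/((1.602×10⁻¹⁹)(0.0721)) ≈ 0.0494 m.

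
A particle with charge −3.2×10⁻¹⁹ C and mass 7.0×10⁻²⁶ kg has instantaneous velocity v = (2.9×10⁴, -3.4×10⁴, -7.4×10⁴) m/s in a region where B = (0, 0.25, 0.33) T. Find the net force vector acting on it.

v×B = (7280, -9570, 7250) N/C.
F = q v×B = (−3.2×10⁻¹⁹ C)·(7280, -9570, 7250) = (-2.33×10⁻¹⁵, 3.06×10⁻¹⁵, -2.32×10⁻¹⁵) N.

F ≈ (-2.33×10⁻¹⁵, 3.06×10⁻¹⁵, -2.32×10⁻¹⁵) N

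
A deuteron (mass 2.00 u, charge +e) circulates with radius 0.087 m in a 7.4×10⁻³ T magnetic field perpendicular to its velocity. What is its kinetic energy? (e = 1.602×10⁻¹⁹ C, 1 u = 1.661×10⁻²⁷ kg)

KE ≈ 1.6×10⁻¹⁸ J

v = |q|Br/m, then KE = ½mv² = (qBr)²/(2m).
v = (1.602×10⁻¹⁹)(7.4×10⁻³)(0.087)/3.322×10⁻²⁷ ≈ 3.105×10⁴ m/s.
KE = ½(3.322×10⁻²⁷)(3.105×10⁴)² ≈ 1.6×10⁻¹⁸ J.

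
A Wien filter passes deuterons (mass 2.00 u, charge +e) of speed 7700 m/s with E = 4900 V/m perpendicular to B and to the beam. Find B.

B = 0.64 T

Balance of forces in the selector: qE = qvB ⇒ B = E/v.
B = 4900/7700 = 0.64 T.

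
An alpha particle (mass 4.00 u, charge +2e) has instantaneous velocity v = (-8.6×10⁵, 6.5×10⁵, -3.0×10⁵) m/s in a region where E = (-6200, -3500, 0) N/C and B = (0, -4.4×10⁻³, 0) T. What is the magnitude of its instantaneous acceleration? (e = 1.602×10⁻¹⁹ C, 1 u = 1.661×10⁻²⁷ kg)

v×B = (-1320, 0, 3780) N/C.
E + v×B = (-7520, -3500, 3780) N/C.
F = q(E + v×B) = (3.204×10⁻¹⁹ C)·(-7520, -3500, 3780) = (-2.41×10⁻¹⁵, -1.12×10⁻¹⁵, 1.21×10⁻¹⁵) N.
|a| = |F|/m = 2.921×10⁻¹⁵/6.644×10⁻²⁷ ≈ 4.40×10¹¹ m/s².

|a| ≈ 4.40×10¹¹ m/s²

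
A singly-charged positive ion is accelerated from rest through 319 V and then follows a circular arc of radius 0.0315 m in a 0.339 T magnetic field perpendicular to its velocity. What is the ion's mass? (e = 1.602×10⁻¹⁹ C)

Combine |q|V = ½mv² and r = mv/(|q|B): eliminate v to get m = qB²r²/(2V).
m = (1.602×10⁻¹⁹)(0.339)²(0.0315)²/(2·319) ≈ 2.86×10⁻²⁶ kg.

m ≈ 2.86×10⁻²⁶ kg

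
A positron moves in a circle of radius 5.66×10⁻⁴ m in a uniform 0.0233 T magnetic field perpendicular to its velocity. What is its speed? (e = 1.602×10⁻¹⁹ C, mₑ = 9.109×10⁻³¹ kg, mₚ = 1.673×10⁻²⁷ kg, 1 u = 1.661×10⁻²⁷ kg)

v ≈ 2.32×10⁶ m/s

From |q|vB = mv²/r, v = |q|Br/m.
v = (1.602×10⁻¹⁹)(0.0233)(5.66×10⁻⁴)/9.109×10⁻³¹ ≈ 2.32×10⁶ m/s.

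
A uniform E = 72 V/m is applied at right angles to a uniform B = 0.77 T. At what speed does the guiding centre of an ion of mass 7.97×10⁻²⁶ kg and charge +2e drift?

v_d ≈ 94 m/s

The steady drift has the magnetic force balancing the electric force, so v_d = E/B.
v_d = 72/0.77 = 94 m/s.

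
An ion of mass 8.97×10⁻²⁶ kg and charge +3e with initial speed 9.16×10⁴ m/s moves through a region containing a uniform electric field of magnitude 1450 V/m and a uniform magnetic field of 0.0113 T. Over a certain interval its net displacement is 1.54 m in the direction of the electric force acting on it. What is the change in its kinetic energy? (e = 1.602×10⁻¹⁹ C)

The magnetic force is always ⟂ v and does no work; only the electric force changes KE.
ΔKE = F_E · d = |q|E d = (4.806×10⁻¹⁹)(1450)(1.54) ≈ 1.07×10⁻¹⁵ J.

ΔKE ≈ 1.07×10⁻¹⁵ J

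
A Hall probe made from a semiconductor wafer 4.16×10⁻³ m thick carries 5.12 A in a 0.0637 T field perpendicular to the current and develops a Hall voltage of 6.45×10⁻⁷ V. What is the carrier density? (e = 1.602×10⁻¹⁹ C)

From V_H = IB/(n e t), n = IB/(V_H e t).
n = (5.12)(0.0637)/((6.45×10⁻⁷)(1.602×10⁻¹⁹)(4.16×10⁻³)) ≈ 7.59×10²⁶ m⁻³.

n ≈ 7.59×10²⁶ m⁻³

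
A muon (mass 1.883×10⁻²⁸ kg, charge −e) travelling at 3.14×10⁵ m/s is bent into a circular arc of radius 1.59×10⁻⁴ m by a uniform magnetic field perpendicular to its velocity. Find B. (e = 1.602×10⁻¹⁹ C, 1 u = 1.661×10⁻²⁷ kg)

From |q|vB = mv²/r, B = mv/(|q|r).
B = (1.883×10⁻²⁸)(3.14×10⁵)/((1.602×10⁻¹⁹)(1.59×10⁻⁴)) ≈ 2.32 T.

B ≈ 2.32 T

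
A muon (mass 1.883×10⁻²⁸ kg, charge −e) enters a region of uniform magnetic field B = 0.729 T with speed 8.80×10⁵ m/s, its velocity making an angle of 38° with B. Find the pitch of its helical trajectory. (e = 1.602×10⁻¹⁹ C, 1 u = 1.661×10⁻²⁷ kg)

v∥ = v cosθ = 8.80×10⁵·cos38° ≈ 6.934×10⁵ m/s.
T = 2πm/(|q|B) = 2π(1.883×10⁻²⁸)/((1.602×10⁻¹⁹)(0.729)) ≈ 1.013×10⁻⁸ s.
pitch = v∥ T = (6.934×10⁵)(1.013×10⁻⁸) ≈ 7.03×10⁻³ m.

p ≈ 7.03×10⁻³ m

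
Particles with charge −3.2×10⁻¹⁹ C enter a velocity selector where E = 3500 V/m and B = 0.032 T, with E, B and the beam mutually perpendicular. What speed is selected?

v = 1.1×10⁵ m/s

Zero net Lorentz force requires |qE| = |q v×B|, i.e. E = vB.
v = E/B = 3500/0.032 = 1.1×10⁵ m/s.
The result is independent of the particle's charge and mass.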